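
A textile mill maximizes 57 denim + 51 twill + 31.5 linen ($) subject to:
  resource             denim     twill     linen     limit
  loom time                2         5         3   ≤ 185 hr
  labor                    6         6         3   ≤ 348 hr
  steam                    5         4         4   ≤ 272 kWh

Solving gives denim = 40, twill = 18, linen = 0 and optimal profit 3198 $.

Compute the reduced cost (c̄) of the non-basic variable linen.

Binding: labor and steam. Non-binding: loom time (15 unused).
Slack constraints have shadow price 0 (complementary slackness).
From A_Bᵀ y = c: 6·y_labor + 5·y_steam = 57; 6·y_labor + 4·y_steam = 51.
Solving: y_labor = 4.5, y_steam = 6.
Reduced cost of linen: c₃ − yᵀa₃ = 31.5 − (4.5·3 + 6·4) = 31.5 − 37.5 = -6.

-6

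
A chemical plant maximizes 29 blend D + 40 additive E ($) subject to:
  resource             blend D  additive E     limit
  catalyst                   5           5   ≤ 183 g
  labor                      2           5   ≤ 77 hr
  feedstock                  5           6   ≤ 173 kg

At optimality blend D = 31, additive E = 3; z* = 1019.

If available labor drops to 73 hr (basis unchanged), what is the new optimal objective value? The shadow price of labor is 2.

1011

Δb = -4, so new z* = 1019 + (2)·(-4) = 1019 − 8 = 1011.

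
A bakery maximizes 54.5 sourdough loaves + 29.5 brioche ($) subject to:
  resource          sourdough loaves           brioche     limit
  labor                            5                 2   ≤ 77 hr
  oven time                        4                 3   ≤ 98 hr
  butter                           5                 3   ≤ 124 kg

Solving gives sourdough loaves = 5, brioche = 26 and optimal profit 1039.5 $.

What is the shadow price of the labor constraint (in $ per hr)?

At the optimum: labor uses 77 of 77 (binding); oven time uses 98 of 98 (binding); butter uses 103 of 124 (slack = 21).
By complementary slackness, y = 0 for the non-binding constraint.
From A_Bᵀ y = c: 5·y_labor + 4·y_oven time = 54.5; 2·y_labor + 3·y_oven time = 29.5.
→ y_labor = 6.5 and y_oven time = 5.5.
Shadow price of labor = 6.5.

6.5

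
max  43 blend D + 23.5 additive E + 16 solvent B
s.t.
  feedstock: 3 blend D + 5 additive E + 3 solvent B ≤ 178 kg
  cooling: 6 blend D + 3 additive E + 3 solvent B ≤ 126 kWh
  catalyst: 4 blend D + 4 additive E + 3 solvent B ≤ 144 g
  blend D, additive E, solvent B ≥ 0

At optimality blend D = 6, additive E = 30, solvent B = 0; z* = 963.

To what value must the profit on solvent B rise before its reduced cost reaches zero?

At the optimum: feedstock uses 168 of 178 (slack = 10); cooling uses 126 of 126 (binding); catalyst uses 144 of 144 (binding).
By complementary slackness, y = 0 for the non-binding constraint.
The binding rows give the dual system: 6·y_cooling + 4·y_catalyst = 43 and 3·y_cooling + 4·y_catalyst = 23.5.
This yields shadow prices y_cooling = 6.5, y_catalyst = 1.
solvent B enters the basis when its profit ≥ yᵀa₃ = 6.5·3 + 1·3 = 22.5.

22.5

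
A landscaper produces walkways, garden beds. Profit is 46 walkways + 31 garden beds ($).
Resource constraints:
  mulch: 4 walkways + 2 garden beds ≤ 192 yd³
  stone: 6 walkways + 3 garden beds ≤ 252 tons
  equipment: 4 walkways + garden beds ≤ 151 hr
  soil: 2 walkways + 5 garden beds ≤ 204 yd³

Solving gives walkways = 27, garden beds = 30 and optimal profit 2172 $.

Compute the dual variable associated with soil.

Binding: stone and soil. Non-binding: mulch (24 unused), equipment (13 unused).
Slack constraints have shadow price 0 (complementary slackness).
From A_Bᵀ y = c: 6·y_stone + 2·y_soil = 46; 3·y_stone + 5·y_soil = 31.
→ y_stone = 7 and y_soil = 2.
Shadow price of soil = 2.

2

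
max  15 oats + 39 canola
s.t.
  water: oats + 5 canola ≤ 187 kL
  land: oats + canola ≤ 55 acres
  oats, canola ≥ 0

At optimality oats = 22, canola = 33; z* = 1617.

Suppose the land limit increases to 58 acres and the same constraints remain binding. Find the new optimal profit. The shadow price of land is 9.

1644

Δb = 3, so new z* = 1617 + (9)·(3) = 1617 + 27 = 1644.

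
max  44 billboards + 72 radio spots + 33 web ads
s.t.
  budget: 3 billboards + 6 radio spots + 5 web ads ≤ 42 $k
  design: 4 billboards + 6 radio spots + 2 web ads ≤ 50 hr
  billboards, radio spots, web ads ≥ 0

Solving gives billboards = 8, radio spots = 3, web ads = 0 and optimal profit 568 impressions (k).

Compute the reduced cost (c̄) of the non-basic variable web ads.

Both budget and design are binding at x*.
From A_Bᵀ y = c: 3·y_budget + 4·y_design = 44; 6·y_budget + 6·y_design = 72.
Solving: y_budget = 4, y_design = 8.
Reduced cost of web ads: c₃ − yᵀa₃ = 33 − (4·5 + 8·2) = 33 − 36 = -3.

-3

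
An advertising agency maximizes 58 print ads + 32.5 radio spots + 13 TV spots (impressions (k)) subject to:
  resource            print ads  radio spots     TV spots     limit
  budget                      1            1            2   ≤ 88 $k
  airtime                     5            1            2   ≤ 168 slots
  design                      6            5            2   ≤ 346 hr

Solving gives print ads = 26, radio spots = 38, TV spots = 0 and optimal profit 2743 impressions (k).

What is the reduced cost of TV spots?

Binding: airtime and design. Non-binding: budget (24 unused).
By complementary slackness, y = 0 for the non-binding constraint.
The binding rows give the dual system: 5·y_airtime + 6·y_design = 58 and 1·y_airtime + 5·y_design = 32.5.
→ y_airtime = 5 and y_design = 5.5.
Reduced cost of TV spots: c₃ − yᵀa₃ = 13 − (5·2 + 5.5·2) = 13 − 21 = -8.

-8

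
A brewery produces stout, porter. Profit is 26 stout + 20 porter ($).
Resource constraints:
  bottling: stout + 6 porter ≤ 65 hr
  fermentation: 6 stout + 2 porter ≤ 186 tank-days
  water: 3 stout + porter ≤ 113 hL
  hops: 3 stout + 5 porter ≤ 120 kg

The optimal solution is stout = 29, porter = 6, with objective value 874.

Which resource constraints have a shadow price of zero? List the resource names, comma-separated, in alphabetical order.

hops, water

bottling: 65/65 (binding)
fermentation: 186/186 (binding)
water: 93/113 (slack 20)
hops: 117/120 (slack 3)
By complementary slackness, a constraint with positive slack has shadow price 0 → hops, water.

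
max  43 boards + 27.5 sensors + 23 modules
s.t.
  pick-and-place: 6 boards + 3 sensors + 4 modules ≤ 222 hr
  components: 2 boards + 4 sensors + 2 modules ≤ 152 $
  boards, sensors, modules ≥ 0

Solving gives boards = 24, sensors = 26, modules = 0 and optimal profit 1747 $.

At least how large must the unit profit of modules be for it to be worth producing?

At the optimum: pick-and-place uses 222 of 222 (binding); components uses 152 of 152 (binding).
The binding rows give the dual system: 6·y_pick-and-place + 2·y_components = 43 and 3·y_pick-and-place + 4·y_components = 27.5.
Solving: y_pick-and-place = 6.5, y_components = 2.
modules enters the basis when its profit ≥ yᵀa₃ = 6.5·4 + 2·2 = 30.

30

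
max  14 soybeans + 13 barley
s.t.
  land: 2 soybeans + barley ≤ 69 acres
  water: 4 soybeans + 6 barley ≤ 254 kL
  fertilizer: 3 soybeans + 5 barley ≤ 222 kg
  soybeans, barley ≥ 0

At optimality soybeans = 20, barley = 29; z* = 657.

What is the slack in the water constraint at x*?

water used = 4·20 + 6·29 = 254; slack = 254 − 254 = 0.

0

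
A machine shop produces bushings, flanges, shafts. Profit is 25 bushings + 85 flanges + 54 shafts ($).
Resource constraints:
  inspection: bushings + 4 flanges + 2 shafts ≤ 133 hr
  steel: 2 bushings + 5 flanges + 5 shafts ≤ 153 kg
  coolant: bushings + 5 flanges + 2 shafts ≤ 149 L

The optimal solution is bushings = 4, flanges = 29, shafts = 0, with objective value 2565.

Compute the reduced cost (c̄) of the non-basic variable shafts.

Check each constraint at x*: inspection 120/133 (slack 13); steel 153/153 (tight); coolant 149/149 (tight).
Since inspection is not tight, its dual is 0.
From A_Bᵀ y = c: 2·y_steel + 1·y_coolant = 25; 5·y_steel + 5·y_coolant = 85.
Solving: y_steel = 8, y_coolant = 9.
Reduced cost of shafts: c₃ − yᵀa₃ = 54 − (8·5 + 9·2) = 54 − 58 = -4.

-4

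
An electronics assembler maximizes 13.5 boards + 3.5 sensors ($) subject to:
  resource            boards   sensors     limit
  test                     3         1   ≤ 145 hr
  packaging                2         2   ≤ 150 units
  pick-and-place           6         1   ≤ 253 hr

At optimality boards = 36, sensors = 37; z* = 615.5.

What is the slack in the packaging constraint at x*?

4

packaging used = 2·36 + 2·37 = 146; slack = 150 − 146 = 4.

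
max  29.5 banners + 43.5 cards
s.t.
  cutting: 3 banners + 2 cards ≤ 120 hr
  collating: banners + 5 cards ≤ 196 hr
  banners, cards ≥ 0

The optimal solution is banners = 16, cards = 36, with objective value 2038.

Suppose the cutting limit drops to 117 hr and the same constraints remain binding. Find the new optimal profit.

Check each constraint at x*: cutting 120/120 (tight); collating 196/196 (tight).
Dual feasibility on the basic columns requires 3·y_cutting + 1·y_collating = 29.5, 2·y_cutting + 5·y_collating = 43.5.
Solving: y_cutting = 8, y_collating = 5.5.
Δz = y_cutting·Δb = 8 × (-3) = -24, so new z* = 2038 − 24 = 2014.

2014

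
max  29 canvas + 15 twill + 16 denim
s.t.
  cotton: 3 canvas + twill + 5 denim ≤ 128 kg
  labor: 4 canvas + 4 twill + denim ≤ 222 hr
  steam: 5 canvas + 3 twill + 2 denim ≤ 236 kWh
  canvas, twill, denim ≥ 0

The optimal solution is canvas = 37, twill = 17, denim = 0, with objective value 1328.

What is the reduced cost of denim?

-7

Check each constraint at x*: cotton 128/128 (tight); labor 216/222 (slack 6); steam 236/236 (tight).
By complementary slackness, y = 0 for the non-binding constraint.
From A_Bᵀ y = c: 3·y_cotton + 5·y_steam = 29; 1·y_cotton + 3·y_steam = 15.
This yields shadow prices y_cotton = 3, y_steam = 4.
Reduced cost of denim: c₃ − yᵀa₃ = 16 − (3·5 + 4·2) = 16 − 23 = -7.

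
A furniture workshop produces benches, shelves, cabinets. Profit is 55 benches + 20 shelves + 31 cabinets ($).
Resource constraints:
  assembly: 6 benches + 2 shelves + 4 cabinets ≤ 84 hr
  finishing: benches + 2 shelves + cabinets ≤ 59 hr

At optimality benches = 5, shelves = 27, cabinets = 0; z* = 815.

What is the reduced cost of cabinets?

At the optimum: assembly uses 84 of 84 (binding); finishing uses 59 of 59 (binding).
From A_Bᵀ y = c: 6·y_assembly + 1·y_finishing = 55; 2·y_assembly + 2·y_finishing = 20.
→ y_assembly = 9 and y_finishing = 1.
Reduced cost of cabinets: c₃ − yᵀa₃ = 31 − (9·4 + 1·1) = 31 − 37 = -6.

-6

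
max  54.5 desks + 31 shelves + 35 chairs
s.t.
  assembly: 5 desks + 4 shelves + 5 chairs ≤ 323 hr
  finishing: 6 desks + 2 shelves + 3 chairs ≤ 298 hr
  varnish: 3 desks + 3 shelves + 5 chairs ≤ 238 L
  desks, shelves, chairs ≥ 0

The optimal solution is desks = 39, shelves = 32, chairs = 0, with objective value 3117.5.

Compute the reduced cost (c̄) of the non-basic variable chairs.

Binding: assembly and finishing. Non-binding: varnish (25 unused).
Since varnish is not tight, its dual is 0.
The binding rows give the dual system: 5·y_assembly + 6·y_finishing = 54.5 and 4·y_assembly + 2·y_finishing = 31.
→ y_assembly = 5.5 and y_finishing = 4.5.
Reduced cost of chairs: c₃ − yᵀa₃ = 35 − (5.5·5 + 4.5·3) = 35 − 41 = -6.

-6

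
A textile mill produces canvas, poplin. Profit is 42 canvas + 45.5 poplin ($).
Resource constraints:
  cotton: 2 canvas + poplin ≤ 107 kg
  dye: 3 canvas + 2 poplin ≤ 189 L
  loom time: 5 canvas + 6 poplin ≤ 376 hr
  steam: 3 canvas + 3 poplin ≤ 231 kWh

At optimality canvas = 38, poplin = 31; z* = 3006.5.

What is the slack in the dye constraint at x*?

dye used = 3·38 + 2·31 = 176; slack = 189 − 176 = 13.

13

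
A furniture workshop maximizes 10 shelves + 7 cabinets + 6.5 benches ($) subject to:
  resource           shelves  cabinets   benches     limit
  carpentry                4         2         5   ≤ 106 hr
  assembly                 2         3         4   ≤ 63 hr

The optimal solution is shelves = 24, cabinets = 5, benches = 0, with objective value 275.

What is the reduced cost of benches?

Check each constraint at x*: carpentry 106/106 (tight); assembly 63/63 (tight).
From A_Bᵀ y = c: 4·y_carpentry + 2·y_assembly = 10; 2·y_carpentry + 3·y_assembly = 7.
This yields shadow prices y_carpentry = 2, y_assembly = 1.
Reduced cost of benches: c₃ − yᵀa₃ = 6.5 − (2·5 + 1·4) = 6.5 − 14 = -7.5.

-7.5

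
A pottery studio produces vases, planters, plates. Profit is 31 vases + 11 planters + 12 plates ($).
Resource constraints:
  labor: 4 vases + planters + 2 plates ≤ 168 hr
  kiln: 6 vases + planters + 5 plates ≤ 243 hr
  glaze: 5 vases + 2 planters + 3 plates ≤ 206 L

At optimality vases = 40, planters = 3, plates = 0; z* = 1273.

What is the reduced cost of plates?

-8

At the optimum: labor uses 163 of 168 (slack = 5); kiln uses 243 of 243 (binding); glaze uses 206 of 206 (binding).
Since labor is not tight, its dual is 0.
The binding rows give the dual system: 6·y_kiln + 5·y_glaze = 31 and 1·y_kiln + 2·y_glaze = 11.
→ y_kiln = 1 and y_glaze = 5.
Reduced cost of plates: c₃ − yᵀa₃ = 12 − (1·5 + 5·3) = 12 − 20 = -8.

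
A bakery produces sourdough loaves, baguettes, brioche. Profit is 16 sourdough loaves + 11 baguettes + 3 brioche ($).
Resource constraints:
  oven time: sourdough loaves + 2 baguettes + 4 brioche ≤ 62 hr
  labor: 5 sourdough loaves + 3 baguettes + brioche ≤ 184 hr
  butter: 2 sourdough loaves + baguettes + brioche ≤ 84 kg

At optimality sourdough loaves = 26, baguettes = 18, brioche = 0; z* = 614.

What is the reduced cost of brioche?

Binding: oven time and labor. Non-binding: butter (14 unused).
By complementary slackness, y = 0 for the non-binding constraint.
The binding rows give the dual system: 1·y_oven time + 5·y_labor = 16 and 2·y_oven time + 3·y_labor = 11.
→ y_oven time = 1 and y_labor = 3.
Reduced cost of brioche: c₃ − yᵀa₃ = 3 − (1·4 + 3·1) = 3 − 7 = -4.

-4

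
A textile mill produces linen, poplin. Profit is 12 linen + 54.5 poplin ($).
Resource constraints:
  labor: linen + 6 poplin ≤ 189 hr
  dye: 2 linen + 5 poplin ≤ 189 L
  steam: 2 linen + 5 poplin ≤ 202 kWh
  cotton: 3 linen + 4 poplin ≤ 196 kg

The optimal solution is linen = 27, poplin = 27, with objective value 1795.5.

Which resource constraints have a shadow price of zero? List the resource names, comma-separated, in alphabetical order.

labor: 189/189 (binding)
dye: 189/189 (binding)
steam: 189/202 (slack 13)
cotton: 189/196 (slack 7)
By complementary slackness, a constraint with positive slack has shadow price 0 → cotton, steam.

cotton, steam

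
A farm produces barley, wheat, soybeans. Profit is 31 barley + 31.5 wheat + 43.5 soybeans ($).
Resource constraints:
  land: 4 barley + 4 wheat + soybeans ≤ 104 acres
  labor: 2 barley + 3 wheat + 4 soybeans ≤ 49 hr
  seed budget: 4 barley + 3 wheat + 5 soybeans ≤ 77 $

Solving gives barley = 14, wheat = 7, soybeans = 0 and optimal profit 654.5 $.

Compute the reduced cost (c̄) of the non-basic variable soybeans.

At the optimum: land uses 84 of 104 (slack = 20); labor uses 49 of 49 (binding); seed budget uses 77 of 77 (binding).
Since land is not tight, its dual is 0.
From A_Bᵀ y = c: 2·y_labor + 4·y_seed budget = 31; 3·y_labor + 3·y_seed budget = 31.5.
This yields shadow prices y_labor = 5.5, y_seed budget = 5.
Reduced cost of soybeans: c₃ − yᵀa₃ = 43.5 − (5.5·4 + 5·5) = 43.5 − 47 = -3.5.

-3.5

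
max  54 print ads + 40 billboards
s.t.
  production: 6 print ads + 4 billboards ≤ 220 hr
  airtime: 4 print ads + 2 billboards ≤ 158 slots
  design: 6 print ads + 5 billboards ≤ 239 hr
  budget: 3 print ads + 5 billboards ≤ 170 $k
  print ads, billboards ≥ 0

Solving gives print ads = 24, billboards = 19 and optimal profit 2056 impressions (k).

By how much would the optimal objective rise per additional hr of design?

4

At the optimum: production uses 220 of 220 (binding); airtime uses 134 of 158 (slack = 24); design uses 239 of 239 (binding); budget uses 167 of 170 (slack = 3).
By complementary slackness, y = 0 for the non-binding constraints.
The binding rows give the dual system: 6·y_production + 6·y_design = 54 and 4·y_production + 5·y_design = 40.
→ y_production = 5 and y_design = 4.
Shadow price of design = 4.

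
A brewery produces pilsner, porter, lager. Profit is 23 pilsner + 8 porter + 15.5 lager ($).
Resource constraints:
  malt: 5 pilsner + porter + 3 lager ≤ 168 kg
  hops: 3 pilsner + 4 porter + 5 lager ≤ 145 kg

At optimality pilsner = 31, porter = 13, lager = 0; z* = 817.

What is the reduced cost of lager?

-1.5

At the optimum: malt uses 168 of 168 (binding); hops uses 145 of 145 (binding).
Dual feasibility on the basic columns requires 5·y_malt + 3·y_hops = 23, 1·y_malt + 4·y_hops = 8.
→ y_malt = 4 and y_hops = 1.
Reduced cost of lager: c₃ − yᵀa₃ = 15.5 − (4·3 + 1·5) = 15.5 − 17 = -1.5.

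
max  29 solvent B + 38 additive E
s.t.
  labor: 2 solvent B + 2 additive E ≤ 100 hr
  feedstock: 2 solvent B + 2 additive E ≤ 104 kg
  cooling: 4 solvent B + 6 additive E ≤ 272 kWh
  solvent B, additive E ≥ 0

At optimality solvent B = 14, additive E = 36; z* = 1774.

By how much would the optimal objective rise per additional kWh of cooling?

Check each constraint at x*: labor 100/100 (tight); feedstock 100/104 (slack 4); cooling 272/272 (tight).
Since feedstock is not tight, its dual is 0.
From A_Bᵀ y = c: 2·y_labor + 4·y_cooling = 29; 2·y_labor + 6·y_cooling = 38.
Solving: y_labor = 5.5, y_cooling = 4.5.
Shadow price of cooling = 4.5.

4.5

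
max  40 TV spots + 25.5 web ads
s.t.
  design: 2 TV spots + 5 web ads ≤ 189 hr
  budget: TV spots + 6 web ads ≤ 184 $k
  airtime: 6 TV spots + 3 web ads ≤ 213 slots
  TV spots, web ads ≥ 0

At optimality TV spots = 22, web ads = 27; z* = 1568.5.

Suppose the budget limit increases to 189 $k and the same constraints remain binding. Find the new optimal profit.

1573.5

At the optimum: design uses 179 of 189 (slack = 10); budget uses 184 of 184 (binding); airtime uses 213 of 213 (binding).
Since design is not tight, its dual is 0.
The binding rows give the dual system: 1·y_budget + 6·y_airtime = 40 and 6·y_budget + 3·y_airtime = 25.5.
→ y_budget = 1 and y_airtime = 6.5.
Δz = y_budget·Δb = 1 × (5) = 5, so new z* = 1568.5 + 5 = 1573.5.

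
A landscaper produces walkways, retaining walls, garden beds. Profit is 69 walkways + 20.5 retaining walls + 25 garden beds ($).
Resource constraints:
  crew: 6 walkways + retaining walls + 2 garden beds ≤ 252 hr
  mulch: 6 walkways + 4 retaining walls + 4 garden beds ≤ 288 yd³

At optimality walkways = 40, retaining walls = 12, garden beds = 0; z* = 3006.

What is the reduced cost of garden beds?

Both crew and mulch are binding at x*.
The binding rows give the dual system: 6·y_crew + 6·y_mulch = 69 and 1·y_crew + 4·y_mulch = 20.5.
Solving: y_crew = 8.5, y_mulch = 3.
Reduced cost of garden beds: c₃ − yᵀa₃ = 25 − (8.5·2 + 3·4) = 25 − 29 = -4.

-4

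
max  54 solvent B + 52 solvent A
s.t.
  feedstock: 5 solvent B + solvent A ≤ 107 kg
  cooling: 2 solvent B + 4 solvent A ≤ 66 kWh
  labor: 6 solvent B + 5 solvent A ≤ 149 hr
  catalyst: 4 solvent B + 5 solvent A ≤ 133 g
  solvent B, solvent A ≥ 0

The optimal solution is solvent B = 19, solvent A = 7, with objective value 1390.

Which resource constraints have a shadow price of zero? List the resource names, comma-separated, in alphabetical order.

catalyst, feedstock

feedstock: 102/107 (slack 5)
cooling: 66/66 (binding)
labor: 149/149 (binding)
catalyst: 111/133 (slack 22)
By complementary slackness, a constraint with positive slack has shadow price 0 → catalyst, feedstock.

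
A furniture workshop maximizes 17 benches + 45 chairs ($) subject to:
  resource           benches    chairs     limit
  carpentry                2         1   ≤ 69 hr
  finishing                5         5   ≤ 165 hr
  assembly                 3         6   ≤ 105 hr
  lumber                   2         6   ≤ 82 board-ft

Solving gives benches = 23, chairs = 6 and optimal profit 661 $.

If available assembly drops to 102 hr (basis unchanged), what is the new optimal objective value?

655

Binding: assembly and lumber. Non-binding: carpentry (17 unused), finishing (20 unused).
Since carpentry, finishing are not tight, their duals are 0.
From A_Bᵀ y = c: 3·y_assembly + 2·y_lumber = 17; 6·y_assembly + 6·y_lumber = 45.
Solving: y_assembly = 2, y_lumber = 5.5.
Δz = y_assembly·Δb = 2 × (-3) = -6, so new z* = 661 − 6 = 655.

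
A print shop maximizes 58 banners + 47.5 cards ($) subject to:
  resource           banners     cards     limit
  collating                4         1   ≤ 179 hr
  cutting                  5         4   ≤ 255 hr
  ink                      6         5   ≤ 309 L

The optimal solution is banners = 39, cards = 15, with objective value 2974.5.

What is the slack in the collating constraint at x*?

8

collating used = 4·39 + 1·15 = 171; slack = 179 − 171 = 8.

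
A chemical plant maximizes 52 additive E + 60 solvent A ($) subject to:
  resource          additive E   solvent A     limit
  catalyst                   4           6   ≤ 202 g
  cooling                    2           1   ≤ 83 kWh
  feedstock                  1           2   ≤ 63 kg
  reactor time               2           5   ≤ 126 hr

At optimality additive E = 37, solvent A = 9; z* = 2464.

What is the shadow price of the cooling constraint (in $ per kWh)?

At the optimum: catalyst uses 202 of 202 (binding); cooling uses 83 of 83 (binding); feedstock uses 55 of 63 (slack = 8); reactor time uses 119 of 126 (slack = 7).
By complementary slackness, y = 0 for the non-binding constraints.
From A_Bᵀ y = c: 4·y_catalyst + 2·y_cooling = 52; 6·y_catalyst + 1·y_cooling = 60.
This yields shadow prices y_catalyst = 8.5, y_cooling = 9.
Shadow price of cooling = 9.

9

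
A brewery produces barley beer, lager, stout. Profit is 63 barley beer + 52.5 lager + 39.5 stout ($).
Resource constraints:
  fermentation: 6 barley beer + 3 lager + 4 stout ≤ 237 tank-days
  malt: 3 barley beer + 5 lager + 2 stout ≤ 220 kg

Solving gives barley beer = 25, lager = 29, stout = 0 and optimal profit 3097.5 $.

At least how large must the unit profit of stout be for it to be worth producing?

Both fermentation and malt are binding at x*.
The binding rows give the dual system: 6·y_fermentation + 3·y_malt = 63 and 3·y_fermentation + 5·y_malt = 52.5.
Solving: y_fermentation = 7.5, y_malt = 6.
stout enters the basis when its profit ≥ yᵀa₃ = 7.5·4 + 6·2 = 42.

42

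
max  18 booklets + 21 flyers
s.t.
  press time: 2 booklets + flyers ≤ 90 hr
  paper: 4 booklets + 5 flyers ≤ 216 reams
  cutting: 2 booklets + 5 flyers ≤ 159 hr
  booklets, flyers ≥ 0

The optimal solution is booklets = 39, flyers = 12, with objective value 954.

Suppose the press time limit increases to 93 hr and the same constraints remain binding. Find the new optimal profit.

957

At the optimum: press time uses 90 of 90 (binding); paper uses 216 of 216 (binding); cutting uses 138 of 159 (slack = 21).
Slack constraints have shadow price 0 (complementary slackness).
From A_Bᵀ y = c: 2·y_press time + 4·y_paper = 18; 1·y_press time + 5·y_paper = 21.
→ y_press time = 1 and y_paper = 4.
Δz = y_press time·Δb = 1 × (3) = 3, so new z* = 954 + 3 = 957.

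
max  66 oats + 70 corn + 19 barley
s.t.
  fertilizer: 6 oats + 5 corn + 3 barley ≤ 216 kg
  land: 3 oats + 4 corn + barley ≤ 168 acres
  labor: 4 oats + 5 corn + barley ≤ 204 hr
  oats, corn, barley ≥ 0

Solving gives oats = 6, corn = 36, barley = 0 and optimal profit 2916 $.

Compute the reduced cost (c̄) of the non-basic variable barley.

Check each constraint at x*: fertilizer 216/216 (tight); land 162/168 (slack 6); labor 204/204 (tight).
Slack constraints have shadow price 0 (complementary slackness).
Dual feasibility on the basic columns requires 6·y_fertilizer + 4·y_labor = 66, 5·y_fertilizer + 5·y_labor = 70.
This yields shadow prices y_fertilizer = 5, y_labor = 9.
Reduced cost of barley: c₃ − yᵀa₃ = 19 − (5·3 + 9·1) = 19 − 24 = -5.

-5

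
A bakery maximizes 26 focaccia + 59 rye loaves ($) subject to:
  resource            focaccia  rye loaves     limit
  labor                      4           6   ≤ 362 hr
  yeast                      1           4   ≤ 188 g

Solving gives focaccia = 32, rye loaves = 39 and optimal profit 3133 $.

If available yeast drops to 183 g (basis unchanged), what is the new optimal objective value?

At the optimum: labor uses 362 of 362 (binding); yeast uses 188 of 188 (binding).
Dual feasibility on the basic columns requires 4·y_labor + 1·y_yeast = 26, 6·y_labor + 4·y_yeast = 59.
→ y_labor = 4.5 and y_yeast = 8.
Δz = y_yeast·Δb = 8 × (-5) = -40, so new z* = 3133 − 40 = 3093.

3093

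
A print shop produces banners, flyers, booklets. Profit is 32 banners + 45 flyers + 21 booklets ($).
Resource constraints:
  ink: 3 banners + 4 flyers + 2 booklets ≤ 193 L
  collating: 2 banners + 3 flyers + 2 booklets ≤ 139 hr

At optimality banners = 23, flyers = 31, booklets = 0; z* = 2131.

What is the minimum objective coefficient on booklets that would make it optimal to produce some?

26

Check each constraint at x*: ink 193/193 (tight); collating 139/139 (tight).
From A_Bᵀ y = c: 3·y_ink + 2·y_collating = 32; 4·y_ink + 3·y_collating = 45.
→ y_ink = 6 and y_collating = 7.
booklets enters the basis when its profit ≥ yᵀa₃ = 6·2 + 7·2 = 26.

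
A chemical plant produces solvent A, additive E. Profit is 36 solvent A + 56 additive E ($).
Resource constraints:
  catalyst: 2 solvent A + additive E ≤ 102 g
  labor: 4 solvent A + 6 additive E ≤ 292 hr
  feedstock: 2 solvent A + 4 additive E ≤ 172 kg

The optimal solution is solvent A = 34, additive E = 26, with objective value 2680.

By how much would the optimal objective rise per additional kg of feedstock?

2

Binding: labor and feedstock. Non-binding: catalyst (8 unused).
Since catalyst is not tight, its dual is 0.
From A_Bᵀ y = c: 4·y_labor + 2·y_feedstock = 36; 6·y_labor + 4·y_feedstock = 56.
This yields shadow prices y_labor = 8, y_feedstock = 2.
Shadow price of feedstock = 2.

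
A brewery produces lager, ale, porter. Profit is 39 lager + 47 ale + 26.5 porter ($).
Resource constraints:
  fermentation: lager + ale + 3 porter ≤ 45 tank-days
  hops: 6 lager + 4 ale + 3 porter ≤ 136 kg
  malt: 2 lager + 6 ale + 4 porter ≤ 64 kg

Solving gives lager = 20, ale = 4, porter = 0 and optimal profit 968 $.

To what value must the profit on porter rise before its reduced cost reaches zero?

33

At the optimum: fermentation uses 24 of 45 (slack = 21); hops uses 136 of 136 (binding); malt uses 64 of 64 (binding).
Since fermentation is not tight, its dual is 0.
Dual feasibility on the basic columns requires 6·y_hops + 2·y_malt = 39, 4·y_hops + 6·y_malt = 47.
Solving: y_hops = 5, y_malt = 4.5.
porter enters the basis when its profit ≥ yᵀa₃ = 5·3 + 4.5·4 = 33.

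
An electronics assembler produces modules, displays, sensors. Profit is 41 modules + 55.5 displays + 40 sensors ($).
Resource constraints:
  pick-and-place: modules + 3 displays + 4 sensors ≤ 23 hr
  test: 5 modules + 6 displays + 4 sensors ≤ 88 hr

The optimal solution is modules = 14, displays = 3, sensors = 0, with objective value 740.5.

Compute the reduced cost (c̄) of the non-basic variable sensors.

-4

Check each constraint at x*: pick-and-place 23/23 (tight); test 88/88 (tight).
From A_Bᵀ y = c: 1·y_pick-and-place + 5·y_test = 41; 3·y_pick-and-place + 6·y_test = 55.5.
→ y_pick-and-place = 3.5 and y_test = 7.5.
Reduced cost of sensors: c₃ − yᵀa₃ = 40 − (3.5·4 + 7.5·4) = 40 − 44 = -4.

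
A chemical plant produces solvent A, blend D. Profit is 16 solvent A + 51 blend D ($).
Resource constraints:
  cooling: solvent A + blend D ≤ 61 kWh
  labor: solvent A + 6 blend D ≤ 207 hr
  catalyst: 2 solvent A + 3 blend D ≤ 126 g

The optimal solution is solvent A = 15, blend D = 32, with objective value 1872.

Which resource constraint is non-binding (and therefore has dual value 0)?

cooling

cooling: 47/61 (slack 14)
labor: 207/207 (binding)
catalyst: 126/126 (binding)
By complementary slackness, a constraint with positive slack has shadow price 0 → cooling.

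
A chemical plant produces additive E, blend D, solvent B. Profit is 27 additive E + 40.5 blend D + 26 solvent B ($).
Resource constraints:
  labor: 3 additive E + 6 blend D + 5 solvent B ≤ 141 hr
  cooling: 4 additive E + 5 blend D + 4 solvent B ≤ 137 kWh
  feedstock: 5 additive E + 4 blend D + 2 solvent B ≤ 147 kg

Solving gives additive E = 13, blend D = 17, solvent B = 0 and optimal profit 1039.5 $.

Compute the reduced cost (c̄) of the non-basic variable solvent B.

Check each constraint at x*: labor 141/141 (tight); cooling 137/137 (tight); feedstock 133/147 (slack 14).
Since feedstock is not tight, its dual is 0.
From A_Bᵀ y = c: 3·y_labor + 4·y_cooling = 27; 6·y_labor + 5·y_cooling = 40.5.
Solving: y_labor = 3, y_cooling = 4.5.
Reduced cost of solvent B: c₃ − yᵀa₃ = 26 − (3·5 + 4.5·4) = 26 − 33 = -7.

-7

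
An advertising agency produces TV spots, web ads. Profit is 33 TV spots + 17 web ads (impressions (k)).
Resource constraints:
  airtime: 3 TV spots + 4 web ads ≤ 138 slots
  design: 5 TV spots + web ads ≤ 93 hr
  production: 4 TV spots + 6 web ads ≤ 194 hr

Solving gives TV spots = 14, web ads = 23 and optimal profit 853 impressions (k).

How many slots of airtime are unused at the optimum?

airtime used = 3·14 + 4·23 = 134; slack = 138 − 134 = 4.

4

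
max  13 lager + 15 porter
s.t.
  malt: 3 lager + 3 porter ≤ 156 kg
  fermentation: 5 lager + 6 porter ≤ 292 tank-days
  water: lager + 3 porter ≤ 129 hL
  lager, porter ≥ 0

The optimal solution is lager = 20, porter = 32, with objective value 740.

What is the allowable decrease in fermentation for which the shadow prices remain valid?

32

Binding constraints: malt, fermentation. The basis is B = [[3,3],[5,6]] with det 3.
Per unit decrease in fermentation, x* moves by d = (1, -1).
The basis stays optimal until porter reaches 0; allowable decrease = 32 tank-days.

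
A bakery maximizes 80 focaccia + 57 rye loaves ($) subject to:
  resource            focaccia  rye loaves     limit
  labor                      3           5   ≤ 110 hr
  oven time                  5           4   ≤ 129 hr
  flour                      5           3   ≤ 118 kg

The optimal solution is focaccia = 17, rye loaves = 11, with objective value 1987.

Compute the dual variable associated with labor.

Check each constraint at x*: labor 106/110 (slack 4); oven time 129/129 (tight); flour 118/118 (tight).
Slack constraints have shadow price 0 (complementary slackness).
Dual feasibility on the basic columns requires 5·y_oven time + 5·y_flour = 80, 4·y_oven time + 3·y_flour = 57.
This yields shadow prices y_oven time = 9, y_flour = 7.
Shadow price of labor = 0.

0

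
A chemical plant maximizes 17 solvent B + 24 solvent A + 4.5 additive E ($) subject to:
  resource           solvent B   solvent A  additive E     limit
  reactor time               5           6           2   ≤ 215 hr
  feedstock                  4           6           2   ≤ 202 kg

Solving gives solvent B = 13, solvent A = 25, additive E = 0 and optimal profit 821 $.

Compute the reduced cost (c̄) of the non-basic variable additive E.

Check each constraint at x*: reactor time 215/215 (tight); feedstock 202/202 (tight).
Dual feasibility on the basic columns requires 5·y_reactor time + 4·y_feedstock = 17, 6·y_reactor time + 6·y_feedstock = 24.
→ y_reactor time = 1 and y_feedstock = 3.
Reduced cost of additive E: c₃ − yᵀa₃ = 4.5 − (1·2 + 3·2) = 4.5 − 8 = -3.5.

-3.5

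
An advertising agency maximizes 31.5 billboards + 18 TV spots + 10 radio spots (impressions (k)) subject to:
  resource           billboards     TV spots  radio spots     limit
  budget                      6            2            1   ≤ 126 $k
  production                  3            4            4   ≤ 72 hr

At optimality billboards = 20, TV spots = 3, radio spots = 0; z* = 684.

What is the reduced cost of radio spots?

Both budget and production are binding at x*.
The binding rows give the dual system: 6·y_budget + 3·y_production = 31.5 and 2·y_budget + 4·y_production = 18.
→ y_budget = 4 and y_production = 2.5.
Reduced cost of radio spots: c₃ − yᵀa₃ = 10 − (4·1 + 2.5·4) = 10 − 14 = -4.

-4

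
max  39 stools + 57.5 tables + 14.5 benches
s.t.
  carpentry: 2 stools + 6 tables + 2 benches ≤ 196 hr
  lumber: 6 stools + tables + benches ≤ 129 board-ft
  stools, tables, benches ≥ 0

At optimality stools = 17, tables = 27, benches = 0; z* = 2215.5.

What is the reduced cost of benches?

At the optimum: carpentry uses 196 of 196 (binding); lumber uses 129 of 129 (binding).
The binding rows give the dual system: 2·y_carpentry + 6·y_lumber = 39 and 6·y_carpentry + 1·y_lumber = 57.5.
This yields shadow prices y_carpentry = 9, y_lumber = 3.5.
Reduced cost of benches: c₃ − yᵀa₃ = 14.5 − (9·2 + 3.5·1) = 14.5 − 21.5 = -7.

-7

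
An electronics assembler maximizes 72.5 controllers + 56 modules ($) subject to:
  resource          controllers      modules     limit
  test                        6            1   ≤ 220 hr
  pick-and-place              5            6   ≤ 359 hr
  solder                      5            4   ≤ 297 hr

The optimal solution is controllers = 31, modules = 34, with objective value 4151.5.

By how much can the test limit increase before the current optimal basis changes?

Binding constraints: test, pick-and-place. The basis is B = [[6,1],[5,6]] with det 31.
Per unit increase in test, x* moves by d = (0.1935, -0.1613).
The basis stays optimal until solder becomes binding; allowable increase = 18.6 hr.

18.6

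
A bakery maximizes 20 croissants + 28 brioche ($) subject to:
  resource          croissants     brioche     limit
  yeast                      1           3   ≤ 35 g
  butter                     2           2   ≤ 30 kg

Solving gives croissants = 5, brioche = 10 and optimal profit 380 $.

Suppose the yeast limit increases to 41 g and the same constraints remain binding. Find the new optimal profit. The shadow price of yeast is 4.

Δb = 6, so new z* = 380 + (4)·(6) = 380 + 24 = 404.

404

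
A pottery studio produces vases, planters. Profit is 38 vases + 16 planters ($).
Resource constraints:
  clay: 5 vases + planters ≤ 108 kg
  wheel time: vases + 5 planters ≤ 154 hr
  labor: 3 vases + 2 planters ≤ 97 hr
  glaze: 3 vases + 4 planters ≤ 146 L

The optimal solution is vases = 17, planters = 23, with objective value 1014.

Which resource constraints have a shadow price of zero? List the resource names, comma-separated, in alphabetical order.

clay: 108/108 (binding)
wheel time: 132/154 (slack 22)
labor: 97/97 (binding)
glaze: 143/146 (slack 3)
By complementary slackness, a constraint with positive slack has shadow price 0 → glaze, wheel time.

glaze, wheel time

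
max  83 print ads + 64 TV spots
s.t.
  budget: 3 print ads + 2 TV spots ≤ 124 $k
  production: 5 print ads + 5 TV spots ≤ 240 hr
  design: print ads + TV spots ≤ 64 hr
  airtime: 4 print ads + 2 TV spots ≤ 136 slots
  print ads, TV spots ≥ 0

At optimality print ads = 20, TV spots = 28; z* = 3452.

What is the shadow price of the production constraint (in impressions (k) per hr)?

9

Binding: production and airtime. Non-binding: budget (8 unused), design (16 unused).
Slack constraints have shadow price 0 (complementary slackness).
From A_Bᵀ y = c: 5·y_production + 4·y_airtime = 83; 5·y_production + 2·y_airtime = 64.
→ y_production = 9 and y_airtime = 9.5.
Shadow price of production = 9.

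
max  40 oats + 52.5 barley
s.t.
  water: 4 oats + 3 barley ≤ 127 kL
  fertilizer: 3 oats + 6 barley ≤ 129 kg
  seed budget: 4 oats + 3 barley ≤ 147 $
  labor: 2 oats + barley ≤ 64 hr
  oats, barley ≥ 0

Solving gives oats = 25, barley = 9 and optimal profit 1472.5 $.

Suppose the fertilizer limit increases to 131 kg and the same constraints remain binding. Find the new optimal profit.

1484.5

Check each constraint at x*: water 127/127 (tight); fertilizer 129/129 (tight); seed budget 127/147 (slack 20); labor 59/64 (slack 5).
Since seed budget, labor are not tight, their duals are 0.
Dual feasibility on the basic columns requires 4·y_water + 3·y_fertilizer = 40, 3·y_water + 6·y_fertilizer = 52.5.
Solving: y_water = 5.5, y_fertilizer = 6.
Δz = y_fertilizer·Δb = 6 × (2) = 12, so new z* = 1472.5 + 12 = 1484.5.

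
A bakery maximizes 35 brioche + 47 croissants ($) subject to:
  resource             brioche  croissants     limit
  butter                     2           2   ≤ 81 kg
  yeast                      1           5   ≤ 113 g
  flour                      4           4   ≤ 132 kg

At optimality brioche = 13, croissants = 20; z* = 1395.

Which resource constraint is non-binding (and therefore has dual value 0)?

butter

butter: 66/81 (slack 15)
yeast: 113/113 (binding)
flour: 132/132 (binding)
By complementary slackness, a constraint with positive slack has shadow price 0 → butter.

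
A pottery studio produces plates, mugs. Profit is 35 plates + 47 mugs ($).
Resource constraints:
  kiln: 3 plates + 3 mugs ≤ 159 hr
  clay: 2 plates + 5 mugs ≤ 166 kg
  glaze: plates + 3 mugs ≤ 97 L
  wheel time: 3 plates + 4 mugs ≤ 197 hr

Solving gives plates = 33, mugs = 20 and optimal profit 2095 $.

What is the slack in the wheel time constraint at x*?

18

wheel time used = 3·33 + 4·20 = 179; slack = 197 − 179 = 18.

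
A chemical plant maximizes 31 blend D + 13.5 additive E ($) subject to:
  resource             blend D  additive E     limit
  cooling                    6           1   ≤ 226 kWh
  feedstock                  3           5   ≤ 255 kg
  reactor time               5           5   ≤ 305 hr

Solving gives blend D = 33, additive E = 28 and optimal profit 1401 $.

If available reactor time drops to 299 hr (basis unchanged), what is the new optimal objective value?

At the optimum: cooling uses 226 of 226 (binding); feedstock uses 239 of 255 (slack = 16); reactor time uses 305 of 305 (binding).
Slack constraints have shadow price 0 (complementary slackness).
From A_Bᵀ y = c: 6·y_cooling + 5·y_reactor time = 31; 1·y_cooling + 5·y_reactor time = 13.5.
Solving: y_cooling = 3.5, y_reactor time = 2.
Δz = y_reactor time·Δb = 2 × (-6) = -12, so new z* = 1401 − 12 = 1389.

1389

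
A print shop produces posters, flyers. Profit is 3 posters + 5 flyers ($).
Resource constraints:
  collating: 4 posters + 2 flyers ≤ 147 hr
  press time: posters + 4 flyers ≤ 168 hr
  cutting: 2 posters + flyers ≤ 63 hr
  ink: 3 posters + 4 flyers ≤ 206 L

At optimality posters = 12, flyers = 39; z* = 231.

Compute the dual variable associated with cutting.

Check each constraint at x*: collating 126/147 (slack 21); press time 168/168 (tight); cutting 63/63 (tight); ink 192/206 (slack 14).
By complementary slackness, y = 0 for the non-binding constraints.
The binding rows give the dual system: 1·y_press time + 2·y_cutting = 3 and 4·y_press time + 1·y_cutting = 5.
Solving: y_press time = 1, y_cutting = 1.
Shadow price of cutting = 1.

1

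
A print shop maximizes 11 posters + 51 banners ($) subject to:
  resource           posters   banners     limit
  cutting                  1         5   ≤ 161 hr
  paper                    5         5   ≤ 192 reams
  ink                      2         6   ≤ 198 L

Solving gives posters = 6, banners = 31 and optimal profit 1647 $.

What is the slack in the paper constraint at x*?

7

paper used = 5·6 + 5·31 = 185; slack = 192 − 185 = 7.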